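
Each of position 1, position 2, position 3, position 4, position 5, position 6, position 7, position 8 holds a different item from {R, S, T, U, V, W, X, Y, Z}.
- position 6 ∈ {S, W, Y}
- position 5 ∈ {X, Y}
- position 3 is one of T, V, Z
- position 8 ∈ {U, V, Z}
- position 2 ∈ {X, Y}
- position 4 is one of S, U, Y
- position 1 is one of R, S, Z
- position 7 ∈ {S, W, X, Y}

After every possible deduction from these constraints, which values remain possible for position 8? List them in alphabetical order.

V, Z

The 2 variables position 2 and position 5 are confined to {X, Y}, which locks those values in; drop them from position 4, position 6, position 7.
position 6 and position 7 share exactly the 2 values {S, W}; by pigeonhole those values go to them, so strike S, W from position 1, position 4.
That leaves position 4 = U. Remove U from position 8.
No further eliminations apply; position 8 can still be any of V, Z.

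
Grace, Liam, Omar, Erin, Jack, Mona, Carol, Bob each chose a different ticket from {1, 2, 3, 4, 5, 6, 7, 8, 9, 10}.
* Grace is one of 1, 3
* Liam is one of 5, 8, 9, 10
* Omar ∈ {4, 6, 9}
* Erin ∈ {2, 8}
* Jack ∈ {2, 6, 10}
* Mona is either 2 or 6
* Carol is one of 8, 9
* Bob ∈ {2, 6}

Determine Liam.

Mona and Bob share exactly the 2 values {2, 6}; by pigeonhole those values go to them, so strike 2, 6 from Omar, Erin, Jack.
Erin has just one choice, so Erin = 8. Eliminate 8 elsewhere: Liam, Carol.
Jack must be 10 (only option left). Strike 10 from Liam.
That leaves Carol = 9. Eliminate 9 elsewhere: Liam, Omar.
So Liam = 5.

5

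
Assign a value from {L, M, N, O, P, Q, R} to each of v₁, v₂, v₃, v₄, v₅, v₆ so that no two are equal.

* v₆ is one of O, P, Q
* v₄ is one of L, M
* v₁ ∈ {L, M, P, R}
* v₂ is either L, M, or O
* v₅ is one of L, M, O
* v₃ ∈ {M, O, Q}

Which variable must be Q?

The 6 variables draw from only 6 values {L, M, O, P, Q, R}, so each is used; only v₁ can be R, hence v₁ = R.
The 5 still-open variables draw from only 5 values {L, M, O, P, Q}, so each is used; only v₆ can be P, hence v₆ = P.
The 4 still-open variables together cover exactly {L, M, O, Q} — 4 values for 4 variables — and Q appears only in v₃'s list, so v₃ = Q.

v₃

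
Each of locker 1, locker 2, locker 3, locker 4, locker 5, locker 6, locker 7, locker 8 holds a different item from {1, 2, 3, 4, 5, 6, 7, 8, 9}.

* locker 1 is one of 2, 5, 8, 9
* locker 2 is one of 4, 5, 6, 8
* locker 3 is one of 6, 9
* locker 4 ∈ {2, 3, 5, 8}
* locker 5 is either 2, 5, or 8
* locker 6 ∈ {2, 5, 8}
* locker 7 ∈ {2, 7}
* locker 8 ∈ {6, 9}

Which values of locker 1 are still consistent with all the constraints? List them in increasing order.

2, 5, 8

Among the 8 variables, 3 fits only locker 4 (and all 8 values in {2, 3, 4, 5, 6, 7, 8, 9} must be used), so locker 4 = 3.
The 7 still-open variables draw from only 7 values {2, 4, 5, 6, 7, 8, 9}, so each is used; only locker 2 can be 4, hence locker 2 = 4.
The 6 still-open variables draw from only 6 values {2, 5, 6, 7, 8, 9}, so each is used; only locker 7 can be 7, hence locker 7 = 7.
locker 3 and locker 8 between them cover only {6, 9} — a naked pair. Remove those values from locker 1.
No further eliminations apply; locker 1 can still be any of 2, 5, 8.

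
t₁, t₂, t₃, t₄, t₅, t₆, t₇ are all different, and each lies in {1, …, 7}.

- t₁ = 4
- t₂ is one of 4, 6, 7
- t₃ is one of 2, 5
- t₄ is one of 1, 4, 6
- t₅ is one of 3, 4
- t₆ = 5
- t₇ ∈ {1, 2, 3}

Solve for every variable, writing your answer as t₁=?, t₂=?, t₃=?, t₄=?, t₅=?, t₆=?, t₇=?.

t₁ has just one choice, so t₁ = 4. Strike 4 from t₂, t₄, t₅.
t₅'s domain is down to {3}, so t₅ = 3. Strike 3 from t₇.
t₆ has just one choice, so t₆ = 5. Eliminate 5 elsewhere: t₃.
That leaves t₃ = 2. Remove 2 from t₇.
t₇'s domain is down to {1}, so t₇ = 1. Remove 1 from t₄.
t₄ has just one choice, so t₄ = 6. Eliminate 6 elsewhere: t₂.
That leaves t₂ = 7.

t₁=4, t₂=7, t₃=2, t₄=6, t₅=3, t₆=5, t₇=1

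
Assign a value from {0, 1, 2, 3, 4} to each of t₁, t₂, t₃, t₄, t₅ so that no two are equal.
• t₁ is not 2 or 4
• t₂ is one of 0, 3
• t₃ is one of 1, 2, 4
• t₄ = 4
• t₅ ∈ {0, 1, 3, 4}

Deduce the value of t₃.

t₄'s domain is down to {4}, so t₄ = 4. Eliminate 4 elsewhere: t₃, t₅.
Among the 4 still-open variables, 2 fits only t₃ (and all 4 values in {0, 1, 2, 3} must be used), so t₃ = 2.

2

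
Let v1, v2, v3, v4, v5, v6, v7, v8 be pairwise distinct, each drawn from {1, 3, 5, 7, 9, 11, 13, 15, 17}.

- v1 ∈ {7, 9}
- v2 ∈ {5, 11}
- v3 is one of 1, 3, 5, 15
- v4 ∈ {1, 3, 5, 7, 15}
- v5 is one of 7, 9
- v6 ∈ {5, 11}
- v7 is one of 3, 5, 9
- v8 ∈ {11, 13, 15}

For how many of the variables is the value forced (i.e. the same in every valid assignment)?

The 8 variables draw from only 8 values {1, 3, 5, 7, 9, 11, 13, 15}, so each is used; only v8 can be 13, hence v8 = 13.
v1 and v5 between them cover only {7, 9} — a naked pair. Remove those values from v4, v7.
The 2 variables v2 and v6 are confined to {5, 11}, which locks those values in; drop them from v3, v4, v7.
v7's domain is down to {3}, so v7 = 3. Eliminate 3 elsewhere: v3, v4.
Determined: v7=3, v8=13. The other variables each still have more than one consistent value. That makes 2.

2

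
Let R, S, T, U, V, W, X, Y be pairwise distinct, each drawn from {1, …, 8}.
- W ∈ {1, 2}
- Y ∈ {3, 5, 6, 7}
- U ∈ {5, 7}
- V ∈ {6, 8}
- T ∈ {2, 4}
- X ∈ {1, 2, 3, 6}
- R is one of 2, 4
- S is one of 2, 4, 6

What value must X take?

3

The 8 variables together cover exactly {1, 2, 3, 4, 5, 6, 7, 8} — 8 values for 8 variables — and 8 appears only in V's list, so V = 8.
R and T between them cover only {2, 4} — a naked pair. Remove those values from S, W, X.
That leaves S = 6. So X, Y can't be 6.
W must be 1 (only option left). Eliminate 1 elsewhere: X.
So X = 3.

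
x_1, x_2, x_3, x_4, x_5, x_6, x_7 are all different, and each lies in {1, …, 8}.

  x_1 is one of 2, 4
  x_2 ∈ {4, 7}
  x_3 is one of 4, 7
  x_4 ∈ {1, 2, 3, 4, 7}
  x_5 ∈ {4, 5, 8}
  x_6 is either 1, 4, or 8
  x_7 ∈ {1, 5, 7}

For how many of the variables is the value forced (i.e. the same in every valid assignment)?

The 7 variables together cover exactly {1, 2, 3, 4, 5, 7, 8} — 7 values for 7 variables — and 3 appears only in x_4's list, so x_4 = 3.
Among the 6 still-open variables, 2 fits only x_1 (and all 6 values in {1, 2, 4, 5, 7, 8} must be used), so x_1 = 2.
x_2 and x_3 between them cover only {4, 7} — a naked pair. Remove those values from x_5, x_6, x_7.
Determined: x_1=2, x_4=3. The other variables each still have more than one consistent value. That makes 2.

2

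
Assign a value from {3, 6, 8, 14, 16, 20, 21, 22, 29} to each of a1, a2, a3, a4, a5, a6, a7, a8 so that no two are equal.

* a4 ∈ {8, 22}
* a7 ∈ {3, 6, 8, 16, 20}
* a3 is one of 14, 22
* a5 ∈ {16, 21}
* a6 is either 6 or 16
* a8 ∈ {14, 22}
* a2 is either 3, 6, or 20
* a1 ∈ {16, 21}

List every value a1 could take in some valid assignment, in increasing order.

a1 and a5 between them cover only {16, 21} — a naked pair. Remove those values from a6, a7.
a6's domain is down to {6}, so a6 = 6. Strike 6 from a2, a7.
a3 and a8 share exactly the 2 values {14, 22}; by pigeonhole those values go to them, so strike 14, 22 from a4.
a4 has just one choice, so a4 = 8. Eliminate 8 elsewhere: a7.
No further eliminations apply; a1 can still be any of 16, 21.

16, 21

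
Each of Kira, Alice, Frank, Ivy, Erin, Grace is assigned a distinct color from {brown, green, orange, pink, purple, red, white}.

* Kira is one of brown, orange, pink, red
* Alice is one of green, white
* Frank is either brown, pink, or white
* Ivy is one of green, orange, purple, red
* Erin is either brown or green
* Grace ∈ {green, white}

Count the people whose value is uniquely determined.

The 2 variables Alice and Grace are confined to {green, white}, which locks those values in; drop them from Frank, Ivy, Erin.
That leaves Erin = brown. Eliminate brown elsewhere: Kira, Frank.
That leaves Frank = pink. Strike pink from Kira.
Determined: Frank=pink, Erin=brown. The other people each still have more than one consistent value. That makes 2.

2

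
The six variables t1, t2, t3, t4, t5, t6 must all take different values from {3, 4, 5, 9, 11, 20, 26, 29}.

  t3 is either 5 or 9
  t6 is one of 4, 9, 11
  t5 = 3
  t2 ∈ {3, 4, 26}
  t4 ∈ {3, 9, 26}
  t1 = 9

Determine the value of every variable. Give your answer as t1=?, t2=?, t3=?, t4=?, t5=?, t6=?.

t1's domain is down to {9}, so t1 = 9. Eliminate 9 elsewhere: t3, t4, t6.
t3's domain is down to {5}, so t3 = 5.
t5 must be 3 (only option left). Eliminate 3 elsewhere: t2, t4.
t4 has just one choice, so t4 = 26. Remove 26 from t2.
t2's domain is down to {4}, so t2 = 4. So t6 can't be 4.
t6's domain is down to {11}, so t6 = 11.

t1=9, t2=4, t3=5, t4=26, t5=3, t6=11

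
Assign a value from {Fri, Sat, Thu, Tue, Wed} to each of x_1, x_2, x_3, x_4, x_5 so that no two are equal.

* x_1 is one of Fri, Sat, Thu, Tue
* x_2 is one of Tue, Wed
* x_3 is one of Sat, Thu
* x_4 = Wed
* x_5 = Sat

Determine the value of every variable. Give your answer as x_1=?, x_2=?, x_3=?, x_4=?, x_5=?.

x_1=Fri, x_2=Tue, x_3=Thu, x_4=Wed, x_5=Sat

x_4's domain is down to {Wed}, so x_4 = Wed. Eliminate Wed elsewhere: x_2.
x_5 must be Sat (only option left). Eliminate Sat elsewhere: x_1, x_3.
x_2 has just one choice, so x_2 = Tue. Strike Tue from x_1.
x_3's domain is down to {Thu}, so x_3 = Thu. Eliminate Thu elsewhere: x_1.
x_1 has just one choice, so x_1 = Fri.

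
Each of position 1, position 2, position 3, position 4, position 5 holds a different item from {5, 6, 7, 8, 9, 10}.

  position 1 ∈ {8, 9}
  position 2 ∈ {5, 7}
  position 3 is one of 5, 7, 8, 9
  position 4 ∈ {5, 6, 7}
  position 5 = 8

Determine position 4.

6

position 5 must be 8 (only option left). Eliminate 8 elsewhere: position 1, position 3.
That leaves position 1 = 9. Strike 9 from position 3.
Among the 3 still-open variables, 6 fits only position 4 (and all 3 values in {5, 6, 7} must be used), so position 4 = 6.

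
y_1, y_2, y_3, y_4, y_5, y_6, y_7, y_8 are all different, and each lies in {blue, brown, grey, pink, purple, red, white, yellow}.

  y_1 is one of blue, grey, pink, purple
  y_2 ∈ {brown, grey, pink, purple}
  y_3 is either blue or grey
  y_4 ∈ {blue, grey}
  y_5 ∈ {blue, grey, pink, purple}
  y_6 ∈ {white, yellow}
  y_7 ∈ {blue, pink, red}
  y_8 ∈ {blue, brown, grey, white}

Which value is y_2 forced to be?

Among the 8 variables, red fits only y_7 (and all 8 values in {blue, brown, grey, pink, purple, red, white, yellow} must be used), so y_7 = red.
The 7 still-open variables draw from only 7 values {blue, brown, grey, pink, purple, white, yellow}, so each is used; only y_6 can be yellow, hence y_6 = yellow.
The 6 still-open variables together cover exactly {blue, brown, grey, pink, purple, white} — 6 values for 6 variables — and white appears only in y_8's list, so y_8 = white.
The 5 still-open variables together cover exactly {blue, brown, grey, pink, purple} — 5 values for 5 variables — and brown appears only in y_2's list, so y_2 = brown.

brown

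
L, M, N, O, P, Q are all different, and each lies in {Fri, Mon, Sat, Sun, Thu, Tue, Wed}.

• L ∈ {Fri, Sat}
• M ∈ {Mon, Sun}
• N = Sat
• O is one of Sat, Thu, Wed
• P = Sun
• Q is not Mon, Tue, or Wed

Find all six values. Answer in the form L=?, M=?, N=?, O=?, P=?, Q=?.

L=Fri, M=Mon, N=Sat, O=Wed, P=Sun, Q=Thu

N's domain is down to {Sat}, so N = Sat. Eliminate Sat elsewhere: L, O, Q.
P has just one choice, so P = Sun. Eliminate Sun elsewhere: M, Q.
L's domain is down to {Fri}, so L = Fri. So Q can't be Fri.
M's domain is down to {Mon}, so M = Mon.
Q has just one choice, so Q = Thu. Remove Thu from O.
O's domain is down to {Wed}, so O = Wed.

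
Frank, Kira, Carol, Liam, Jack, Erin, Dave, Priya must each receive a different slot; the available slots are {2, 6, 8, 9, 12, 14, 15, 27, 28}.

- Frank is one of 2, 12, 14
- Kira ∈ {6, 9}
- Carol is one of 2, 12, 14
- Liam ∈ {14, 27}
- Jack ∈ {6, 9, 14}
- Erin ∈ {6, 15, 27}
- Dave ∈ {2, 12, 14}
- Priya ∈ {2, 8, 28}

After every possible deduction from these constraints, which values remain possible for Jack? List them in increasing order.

6, 9

Frank, Carol, Dave share exactly the 3 values {2, 12, 14}; by pigeonhole those values go to them, so strike 2, 12, 14 from Liam, Jack, Priya.
Liam has just one choice, so Liam = 27. Eliminate 27 elsewhere: Erin.
Kira and Jack between them cover only {6, 9} — a naked pair. Remove those values from Erin.
Erin has just one choice, so Erin = 15.
No further eliminations apply; Jack can still be any of 6, 9.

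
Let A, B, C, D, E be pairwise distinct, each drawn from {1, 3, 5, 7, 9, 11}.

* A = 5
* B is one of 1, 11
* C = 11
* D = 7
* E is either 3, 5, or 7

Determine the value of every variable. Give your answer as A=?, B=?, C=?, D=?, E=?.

A=5, B=1, C=11, D=7, E=3

A's domain is down to {5}, so A = 5. Remove 5 from E.
C must be 11 (only option left). Strike 11 from B.
D's domain is down to {7}, so D = 7. Remove 7 from E.
E's domain is down to {3}, so E = 3.
That leaves B = 1.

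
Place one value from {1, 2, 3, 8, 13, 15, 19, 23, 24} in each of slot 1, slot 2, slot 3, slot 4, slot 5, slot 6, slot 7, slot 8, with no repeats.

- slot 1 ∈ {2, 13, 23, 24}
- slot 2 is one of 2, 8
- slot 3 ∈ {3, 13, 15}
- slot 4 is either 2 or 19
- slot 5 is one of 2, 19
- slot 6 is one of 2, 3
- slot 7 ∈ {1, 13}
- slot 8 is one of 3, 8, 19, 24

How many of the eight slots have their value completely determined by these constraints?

slot 4 and slot 5 share exactly the 2 values {2, 19}; by pigeonhole those values go to them, so strike 2, 19 from slot 1, slot 2, slot 6, slot 8.
slot 2 must be 8 (only option left). Eliminate 8 elsewhere: slot 8.
That leaves slot 6 = 3. Strike 3 from slot 3, slot 8.
slot 8 must be 24 (only option left). Strike 24 from slot 1.
Determined: slot 2=8, slot 6=3, slot 8=24. The other slots each still have more than one consistent value. That makes 3.

3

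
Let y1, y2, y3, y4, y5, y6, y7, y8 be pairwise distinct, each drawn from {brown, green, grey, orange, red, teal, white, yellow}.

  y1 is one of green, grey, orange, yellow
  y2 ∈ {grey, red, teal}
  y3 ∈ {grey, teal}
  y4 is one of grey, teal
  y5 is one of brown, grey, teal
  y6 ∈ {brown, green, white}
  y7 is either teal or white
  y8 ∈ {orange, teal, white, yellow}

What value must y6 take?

The 8 variables together cover exactly {brown, green, grey, orange, red, teal, white, yellow} — 8 values for 8 variables — and red appears only in y2's list, so y2 = red.
y3 and y4 share exactly the 2 values {grey, teal}; by pigeonhole those values go to them, so strike grey, teal from y1, y5, y7, y8.
y5 has just one choice, so y5 = brown. So y6 can't be brown.
y7 must be white (only option left). Remove white from y6, y8.
So y6 = green.

green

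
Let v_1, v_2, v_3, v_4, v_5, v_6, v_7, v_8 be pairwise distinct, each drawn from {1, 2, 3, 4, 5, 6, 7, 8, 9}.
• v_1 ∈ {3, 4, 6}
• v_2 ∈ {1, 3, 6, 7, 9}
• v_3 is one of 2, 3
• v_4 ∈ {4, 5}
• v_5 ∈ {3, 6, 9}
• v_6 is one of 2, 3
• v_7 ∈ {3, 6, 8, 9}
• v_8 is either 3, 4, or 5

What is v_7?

8

v_3 and v_6 between them cover only {2, 3} — a naked pair. Remove those values from v_1, v_2, v_5, v_7, v_8.
The 2 variables v_4 and v_8 are confined to {4, 5}, which locks those values in; drop them from v_1.
v_1 must be 6 (only option left). Remove 6 from v_2, v_5, v_7.
v_5 must be 9 (only option left). Remove 9 from v_2, v_7.
So v_7 = 8.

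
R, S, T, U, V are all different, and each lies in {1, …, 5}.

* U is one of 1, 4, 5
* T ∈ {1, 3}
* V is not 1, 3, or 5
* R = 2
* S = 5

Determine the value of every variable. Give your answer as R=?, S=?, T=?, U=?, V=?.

R=2, S=5, T=3, U=1, V=4

R has just one choice, so R = 2. Strike 2 from V.
S must be 5 (only option left). So U can't be 5.
V must be 4 (only option left). Strike 4 from U.
U's domain is down to {1}, so U = 1. Eliminate 1 elsewhere: T.
T has just one choice, so T = 3.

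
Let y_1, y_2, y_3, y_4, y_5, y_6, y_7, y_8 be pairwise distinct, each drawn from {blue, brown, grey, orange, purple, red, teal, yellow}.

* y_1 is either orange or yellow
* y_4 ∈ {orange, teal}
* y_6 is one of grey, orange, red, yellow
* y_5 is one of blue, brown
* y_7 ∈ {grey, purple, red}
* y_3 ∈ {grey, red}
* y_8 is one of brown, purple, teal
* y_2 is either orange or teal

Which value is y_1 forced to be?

The 8 variables draw from only 8 values {blue, brown, grey, orange, purple, red, teal, yellow}, so each is used; only y_5 can be blue, hence y_5 = blue.
The 7 still-open variables together cover exactly {brown, grey, orange, purple, red, teal, yellow} — 7 values for 7 variables — and brown appears only in y_8's list, so y_8 = brown.
Among the 6 still-open variables, purple fits only y_7 (and all 6 values in {grey, orange, purple, red, teal, yellow} must be used), so y_7 = purple.
y_2 and y_4 between them cover only {orange, teal} — a naked pair. Remove those values from y_1, y_6.
So y_1 = yellow.

yellow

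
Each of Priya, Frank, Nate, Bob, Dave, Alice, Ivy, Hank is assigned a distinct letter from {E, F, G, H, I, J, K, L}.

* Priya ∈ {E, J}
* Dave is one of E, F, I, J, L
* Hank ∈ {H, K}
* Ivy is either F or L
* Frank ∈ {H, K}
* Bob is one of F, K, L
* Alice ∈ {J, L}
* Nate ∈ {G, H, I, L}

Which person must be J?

The 8 variables together cover exactly {E, F, G, H, I, J, K, L} — 8 values for 8 variables — and G appears only in Nate's list, so Nate = G.
Among the 7 still-open variables, I fits only Dave (and all 7 values in {E, F, H, I, J, K, L} must be used), so Dave = I.
The 6 still-open variables draw from only 6 values {E, F, H, J, K, L}, so each is used; only Priya can be E, hence Priya = E.
The 5 still-open variables draw from only 5 values {F, H, J, K, L}, so each is used; only Alice can be J, hence Alice = J.

Alice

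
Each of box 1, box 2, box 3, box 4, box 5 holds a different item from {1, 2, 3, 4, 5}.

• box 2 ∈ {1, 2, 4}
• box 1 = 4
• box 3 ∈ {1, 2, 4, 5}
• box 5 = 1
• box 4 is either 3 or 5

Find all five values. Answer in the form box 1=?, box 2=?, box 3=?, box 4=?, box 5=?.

box 1's domain is down to {4}, so box 1 = 4. Remove 4 from box 2, box 3.
box 5's domain is down to {1}, so box 5 = 1. Remove 1 from box 2, box 3.
box 2 must be 2 (only option left). So box 3 can't be 2.
box 3 has just one choice, so box 3 = 5. Remove 5 from box 4.
That leaves box 4 = 3.

box 1=4, box 2=2, box 3=5, box 4=3, box 5=1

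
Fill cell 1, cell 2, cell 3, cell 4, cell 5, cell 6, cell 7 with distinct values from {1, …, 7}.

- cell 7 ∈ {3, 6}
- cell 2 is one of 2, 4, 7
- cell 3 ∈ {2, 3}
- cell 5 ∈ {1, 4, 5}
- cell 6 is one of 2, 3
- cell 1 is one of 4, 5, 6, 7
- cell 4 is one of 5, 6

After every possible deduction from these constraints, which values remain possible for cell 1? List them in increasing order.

4, 7

The 7 variables together cover exactly {1, 2, 3, 4, 5, 6, 7} — 7 values for 7 variables — and 1 appears only in cell 5's list, so cell 5 = 1.
The 2 variables cell 3 and cell 6 are confined to {2, 3}, which locks those values in; drop them from cell 2, cell 7.
cell 7's domain is down to {6}, so cell 7 = 6. Remove 6 from cell 1, cell 4.
That leaves cell 4 = 5. Strike 5 from cell 1.
No further eliminations apply; cell 1 can still be any of 4, 7.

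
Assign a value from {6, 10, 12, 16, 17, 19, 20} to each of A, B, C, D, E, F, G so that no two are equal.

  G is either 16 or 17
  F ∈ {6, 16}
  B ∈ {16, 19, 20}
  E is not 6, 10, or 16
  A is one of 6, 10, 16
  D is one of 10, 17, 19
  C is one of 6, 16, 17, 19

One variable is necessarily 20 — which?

B

The 7 variables together cover exactly {6, 10, 12, 16, 17, 19, 20} — 7 values for 7 variables — and 12 appears only in E's list, so E = 12.
Among the 6 still-open variables, 20 fits only B (and all 6 values in {6, 10, 16, 17, 19, 20} must be used), so B = 20.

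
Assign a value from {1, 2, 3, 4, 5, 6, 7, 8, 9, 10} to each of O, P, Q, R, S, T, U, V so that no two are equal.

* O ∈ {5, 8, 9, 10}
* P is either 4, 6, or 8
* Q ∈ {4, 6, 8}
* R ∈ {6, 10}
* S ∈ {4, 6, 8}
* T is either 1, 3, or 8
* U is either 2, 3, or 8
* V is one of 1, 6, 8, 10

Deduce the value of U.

P, Q, S between them cover only {4, 6, 8} — a naked triple. Remove those values from O, R, T, U, V.
R has just one choice, so R = 10. Eliminate 10 elsewhere: O, V.
V's domain is down to {1}, so V = 1. Eliminate 1 elsewhere: T.
That leaves T = 3. So U can't be 3.
So U = 2.

2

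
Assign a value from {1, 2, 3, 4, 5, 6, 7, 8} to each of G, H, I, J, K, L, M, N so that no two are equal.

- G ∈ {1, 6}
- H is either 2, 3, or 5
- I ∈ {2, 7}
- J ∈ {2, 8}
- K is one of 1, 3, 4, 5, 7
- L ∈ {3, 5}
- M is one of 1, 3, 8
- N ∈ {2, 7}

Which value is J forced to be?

8

Among the 8 variables, 4 fits only K (and all 8 values in {1, 2, 3, 4, 5, 6, 7, 8} must be used), so K = 4.
The 7 still-open variables together cover exactly {1, 2, 3, 5, 6, 7, 8} — 7 values for 7 variables — and 6 appears only in G's list, so G = 6.
The 6 still-open variables draw from only 6 values {1, 2, 3, 5, 7, 8}, so each is used; only M can be 1, hence M = 1.
The 5 still-open variables draw from only 5 values {2, 3, 5, 7, 8}, so each is used; only J can be 8, hence J = 8.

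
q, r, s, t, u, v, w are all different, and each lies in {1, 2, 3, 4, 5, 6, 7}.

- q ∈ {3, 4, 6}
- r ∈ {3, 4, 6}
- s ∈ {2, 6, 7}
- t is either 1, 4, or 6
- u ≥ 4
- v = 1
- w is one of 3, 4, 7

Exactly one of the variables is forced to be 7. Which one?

v's domain is down to {1}, so v = 1. Strike 1 from t.
Among the 6 still-open variables, 2 fits only s (and all 6 values in {2, 3, 4, 5, 6, 7} must be used), so s = 2.
Among the 5 still-open variables, 5 fits only u (and all 5 values in {3, 4, 5, 6, 7} must be used), so u = 5.
Among the 4 still-open variables, 7 fits only w (and all 4 values in {3, 4, 6, 7} must be used), so w = 7.

w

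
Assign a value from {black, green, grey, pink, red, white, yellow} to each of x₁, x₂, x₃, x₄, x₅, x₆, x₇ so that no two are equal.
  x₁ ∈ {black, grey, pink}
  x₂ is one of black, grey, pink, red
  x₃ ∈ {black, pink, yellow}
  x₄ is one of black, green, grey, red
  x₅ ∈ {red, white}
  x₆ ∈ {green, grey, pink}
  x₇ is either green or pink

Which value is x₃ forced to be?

The 7 variables draw from only 7 values {black, green, grey, pink, red, white, yellow}, so each is used; only x₅ can be white, hence x₅ = white.
The 6 still-open variables together cover exactly {black, green, grey, pink, red, yellow} — 6 values for 6 variables — and yellow appears only in x₃'s list, so x₃ = yellow.

yellow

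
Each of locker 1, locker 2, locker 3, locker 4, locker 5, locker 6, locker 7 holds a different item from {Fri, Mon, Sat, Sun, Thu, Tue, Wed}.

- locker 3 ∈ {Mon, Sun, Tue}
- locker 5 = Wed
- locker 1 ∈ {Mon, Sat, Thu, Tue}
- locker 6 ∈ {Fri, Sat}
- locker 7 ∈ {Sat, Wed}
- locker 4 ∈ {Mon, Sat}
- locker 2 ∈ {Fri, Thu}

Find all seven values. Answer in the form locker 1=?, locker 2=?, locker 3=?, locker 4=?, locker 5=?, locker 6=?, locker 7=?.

locker 5's domain is down to {Wed}, so locker 5 = Wed. Eliminate Wed elsewhere: locker 7.
locker 7 has just one choice, so locker 7 = Sat. Strike Sat from locker 1, locker 4, locker 6.
locker 4 has just one choice, so locker 4 = Mon. Eliminate Mon elsewhere: locker 1, locker 3.
locker 6 has just one choice, so locker 6 = Fri. Remove Fri from locker 2.
locker 2 must be Thu (only option left). Strike Thu from locker 1.
locker 1's domain is down to {Tue}, so locker 1 = Tue. Eliminate Tue elsewhere: locker 3.
That leaves locker 3 = Sun.

locker 1=Tue, locker 2=Thu, locker 3=Sun, locker 4=Mon, locker 5=Wed, locker 6=Fri, locker 7=Sat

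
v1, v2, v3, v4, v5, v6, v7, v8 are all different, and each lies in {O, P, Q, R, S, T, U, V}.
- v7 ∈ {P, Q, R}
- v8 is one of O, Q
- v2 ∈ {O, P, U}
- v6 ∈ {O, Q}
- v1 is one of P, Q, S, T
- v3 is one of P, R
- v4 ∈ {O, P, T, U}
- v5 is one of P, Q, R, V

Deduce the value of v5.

The 8 variables together cover exactly {O, P, Q, R, S, T, U, V} — 8 values for 8 variables — and S appears only in v1's list, so v1 = S.
The 7 still-open variables draw from only 7 values {O, P, Q, R, T, U, V}, so each is used; only v4 can be T, hence v4 = T.
Among the 6 still-open variables, U fits only v2 (and all 6 values in {O, P, Q, R, U, V} must be used), so v2 = U.
The 5 still-open variables draw from only 5 values {O, P, Q, R, V}, so each is used; only v5 can be V, hence v5 = V.

V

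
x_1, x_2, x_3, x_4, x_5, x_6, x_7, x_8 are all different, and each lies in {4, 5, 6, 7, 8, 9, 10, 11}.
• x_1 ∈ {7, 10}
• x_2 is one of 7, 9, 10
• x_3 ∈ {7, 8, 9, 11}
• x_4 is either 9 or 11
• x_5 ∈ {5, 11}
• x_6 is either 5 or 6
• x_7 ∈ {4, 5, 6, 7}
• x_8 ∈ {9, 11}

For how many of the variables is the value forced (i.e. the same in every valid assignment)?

The 8 variables draw from only 8 values {4, 5, 6, 7, 8, 9, 10, 11}, so each is used; only x_7 can be 4, hence x_7 = 4.
The 7 still-open variables together cover exactly {5, 6, 7, 8, 9, 10, 11} — 7 values for 7 variables — and 6 appears only in x_6's list, so x_6 = 6.
Among the 6 still-open variables, 5 fits only x_5 (and all 6 values in {5, 7, 8, 9, 10, 11} must be used), so x_5 = 5.
Among the 5 still-open variables, 8 fits only x_3 (and all 5 values in {7, 8, 9, 10, 11} must be used), so x_3 = 8.
x_4 and x_8 between them cover only {9, 11} — a naked pair. Remove those values from x_2.
Determined: x_3=8, x_5=5, x_6=6, x_7=4. The other variables each still have more than one consistent value. That makes 4.

4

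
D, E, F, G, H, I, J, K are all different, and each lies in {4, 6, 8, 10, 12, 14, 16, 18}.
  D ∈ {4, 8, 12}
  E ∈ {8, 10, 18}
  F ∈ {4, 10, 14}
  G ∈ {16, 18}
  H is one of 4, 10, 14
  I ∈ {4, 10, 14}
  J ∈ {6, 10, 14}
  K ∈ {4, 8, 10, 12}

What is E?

The 8 variables draw from only 8 values {4, 6, 8, 10, 12, 14, 16, 18}, so each is used; only J can be 6, hence J = 6.
The 7 still-open variables draw from only 7 values {4, 8, 10, 12, 14, 16, 18}, so each is used; only G can be 16, hence G = 16.
The 6 still-open variables draw from only 6 values {4, 8, 10, 12, 14, 18}, so each is used; only E can be 18, hence E = 18.

18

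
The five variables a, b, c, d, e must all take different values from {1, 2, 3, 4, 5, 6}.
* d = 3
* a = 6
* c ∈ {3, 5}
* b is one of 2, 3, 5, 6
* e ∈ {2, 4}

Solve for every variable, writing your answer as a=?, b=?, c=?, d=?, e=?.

a's domain is down to {6}, so a = 6. Eliminate 6 elsewhere: b.
d has just one choice, so d = 3. Strike 3 from b, c.
That leaves c = 5. Strike 5 from b.
b has just one choice, so b = 2. So e can't be 2.
e's domain is down to {4}, so e = 4.

a=6, b=2, c=5, d=3, e=4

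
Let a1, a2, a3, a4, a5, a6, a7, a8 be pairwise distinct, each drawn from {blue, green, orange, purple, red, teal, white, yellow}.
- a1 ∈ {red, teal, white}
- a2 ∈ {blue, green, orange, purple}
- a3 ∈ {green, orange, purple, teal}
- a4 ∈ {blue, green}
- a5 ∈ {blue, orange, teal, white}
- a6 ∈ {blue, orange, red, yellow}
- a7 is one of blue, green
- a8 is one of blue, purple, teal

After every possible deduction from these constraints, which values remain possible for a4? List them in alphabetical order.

blue, green

The 8 variables draw from only 8 values {blue, green, orange, purple, red, teal, white, yellow}, so each is used; only a6 can be yellow, hence a6 = yellow.
The 7 still-open variables draw from only 7 values {blue, green, orange, purple, red, teal, white}, so each is used; only a1 can be red, hence a1 = red.
The 6 still-open variables together cover exactly {blue, green, orange, purple, teal, white} — 6 values for 6 variables — and white appears only in a5's list, so a5 = white.
a4 and a7 share exactly the 2 values {blue, green}; by pigeonhole those values go to them, so strike blue, green from a2, a3, a8.
No further eliminations apply; a4 can still be any of blue, green.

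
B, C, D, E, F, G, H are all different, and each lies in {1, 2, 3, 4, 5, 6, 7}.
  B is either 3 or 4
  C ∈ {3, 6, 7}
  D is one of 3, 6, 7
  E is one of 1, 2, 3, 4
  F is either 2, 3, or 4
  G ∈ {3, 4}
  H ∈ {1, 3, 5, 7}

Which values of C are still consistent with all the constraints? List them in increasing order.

The 7 variables draw from only 7 values {1, 2, 3, 4, 5, 6, 7}, so each is used; only H can be 5, hence H = 5.
Among the 6 still-open variables, 1 fits only E (and all 6 values in {1, 2, 3, 4, 6, 7} must be used), so E = 1.
The 5 still-open variables draw from only 5 values {2, 3, 4, 6, 7}, so each is used; only F can be 2, hence F = 2.
The 2 variables B and G are confined to {3, 4}, which locks those values in; drop them from C, D.
No further eliminations apply; C can still be any of 6, 7.

6, 7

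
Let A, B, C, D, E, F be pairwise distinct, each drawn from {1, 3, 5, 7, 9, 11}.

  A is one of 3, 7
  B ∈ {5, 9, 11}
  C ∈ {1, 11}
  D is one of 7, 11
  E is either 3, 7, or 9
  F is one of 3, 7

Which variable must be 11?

The 6 variables draw from only 6 values {1, 3, 5, 7, 9, 11}, so each is used; only C can be 1, hence C = 1.
The 5 still-open variables together cover exactly {3, 5, 7, 9, 11} — 5 values for 5 variables — and 5 appears only in B's list, so B = 5.
The 4 still-open variables draw from only 4 values {3, 7, 9, 11}, so each is used; only E can be 9, hence E = 9.
The 3 still-open variables draw from only 3 values {3, 7, 11}, so each is used; only D can be 11, hence D = 11.

D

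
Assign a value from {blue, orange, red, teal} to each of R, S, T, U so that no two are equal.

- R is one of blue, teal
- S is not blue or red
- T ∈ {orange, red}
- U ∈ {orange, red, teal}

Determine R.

blue

Among the 4 variables, blue fits only R (and all 4 values in {blue, orange, red, teal} must be used), so R = blue.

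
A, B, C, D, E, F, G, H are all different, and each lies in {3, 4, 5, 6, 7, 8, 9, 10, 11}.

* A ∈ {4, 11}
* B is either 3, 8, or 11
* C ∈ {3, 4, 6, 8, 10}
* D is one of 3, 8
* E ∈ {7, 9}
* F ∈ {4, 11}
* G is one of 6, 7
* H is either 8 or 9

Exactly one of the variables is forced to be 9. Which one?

H

The 8 variables draw from only 8 values {3, 4, 6, 7, 8, 9, 10, 11}, so each is used; only C can be 10, hence C = 10.
Among the 7 still-open variables, 6 fits only G (and all 7 values in {3, 4, 6, 7, 8, 9, 11} must be used), so G = 6.
Among the 6 still-open variables, 7 fits only E (and all 6 values in {3, 4, 7, 8, 9, 11} must be used), so E = 7.
The 5 still-open variables draw from only 5 values {3, 4, 8, 9, 11}, so each is used; only H can be 9, hence H = 9.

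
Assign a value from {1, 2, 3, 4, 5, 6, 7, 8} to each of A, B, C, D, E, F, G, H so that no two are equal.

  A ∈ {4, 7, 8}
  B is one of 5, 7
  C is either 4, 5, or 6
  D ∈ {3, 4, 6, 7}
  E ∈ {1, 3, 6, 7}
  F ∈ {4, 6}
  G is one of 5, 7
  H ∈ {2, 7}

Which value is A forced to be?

Among the 8 variables, 1 fits only E (and all 8 values in {1, 2, 3, 4, 5, 6, 7, 8} must be used), so E = 1.
Among the 7 still-open variables, 2 fits only H (and all 7 values in {2, 3, 4, 5, 6, 7, 8} must be used), so H = 2.
Among the 6 still-open variables, 3 fits only D (and all 6 values in {3, 4, 5, 6, 7, 8} must be used), so D = 3.
The 5 still-open variables together cover exactly {4, 5, 6, 7, 8} — 5 values for 5 variables — and 8 appears only in A's list, so A = 8.

8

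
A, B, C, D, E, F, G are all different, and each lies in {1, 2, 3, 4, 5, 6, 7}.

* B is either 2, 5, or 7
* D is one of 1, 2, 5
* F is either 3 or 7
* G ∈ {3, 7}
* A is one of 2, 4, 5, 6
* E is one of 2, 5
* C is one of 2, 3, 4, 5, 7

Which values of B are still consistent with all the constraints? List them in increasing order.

2, 5

Among the 7 variables, 1 fits only D (and all 7 values in {1, 2, 3, 4, 5, 6, 7} must be used), so D = 1.
The 6 still-open variables draw from only 6 values {2, 3, 4, 5, 6, 7}, so each is used; only A can be 6, hence A = 6.
The 5 still-open variables together cover exactly {2, 3, 4, 5, 7} — 5 values for 5 variables — and 4 appears only in C's list, so C = 4.
The 2 variables F and G are confined to {3, 7}, which locks those values in; drop them from B.
No further eliminations apply; B can still be any of 2, 5.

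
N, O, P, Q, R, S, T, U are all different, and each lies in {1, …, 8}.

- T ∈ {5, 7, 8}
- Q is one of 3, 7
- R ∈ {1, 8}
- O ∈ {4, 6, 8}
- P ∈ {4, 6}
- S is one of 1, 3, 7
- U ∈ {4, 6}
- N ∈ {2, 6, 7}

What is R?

Among the 8 variables, 2 fits only N (and all 8 values in {1, 2, 3, 4, 5, 6, 7, 8} must be used), so N = 2.
The 7 still-open variables draw from only 7 values {1, 3, 4, 5, 6, 7, 8}, so each is used; only T can be 5, hence T = 5.
P and U share exactly the 2 values {4, 6}; by pigeonhole those values go to them, so strike 4, 6 from O.
O must be 8 (only option left). Strike 8 from R.
So R = 1.

1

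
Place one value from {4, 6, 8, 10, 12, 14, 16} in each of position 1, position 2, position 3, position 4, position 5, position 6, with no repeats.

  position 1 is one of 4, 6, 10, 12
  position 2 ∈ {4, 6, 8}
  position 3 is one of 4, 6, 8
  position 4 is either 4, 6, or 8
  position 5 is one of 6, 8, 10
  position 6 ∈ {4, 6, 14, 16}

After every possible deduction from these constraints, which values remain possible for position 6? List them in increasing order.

14, 16

position 2, position 3, position 4 between them cover only {4, 6, 8} — a naked triple. Remove those values from position 1, position 5, position 6.
position 5's domain is down to {10}, so position 5 = 10. Strike 10 from position 1.
position 1 has just one choice, so position 1 = 12.
No further eliminations apply; position 6 can still be any of 14, 16.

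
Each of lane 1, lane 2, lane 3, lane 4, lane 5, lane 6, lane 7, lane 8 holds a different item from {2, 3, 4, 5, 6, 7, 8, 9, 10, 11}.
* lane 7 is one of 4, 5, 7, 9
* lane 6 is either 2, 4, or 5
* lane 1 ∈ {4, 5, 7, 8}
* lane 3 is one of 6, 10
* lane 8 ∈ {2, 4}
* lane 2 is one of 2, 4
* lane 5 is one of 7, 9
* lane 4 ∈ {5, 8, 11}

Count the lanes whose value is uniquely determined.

lane 2 and lane 8 between them cover only {2, 4} — a naked pair. Remove those values from lane 1, lane 6, lane 7.
lane 6 has just one choice, so lane 6 = 5. Strike 5 from lane 1, lane 4, lane 7.
lane 5 and lane 7 share exactly the 2 values {7, 9}; by pigeonhole those values go to them, so strike 7, 9 from lane 1.
lane 1's domain is down to {8}, so lane 1 = 8. Remove 8 from lane 4.
lane 4 must be 11 (only option left).
Determined: lane 1=8, lane 4=11, lane 6=5. The other lanes each still have more than one consistent value. That makes 3.

3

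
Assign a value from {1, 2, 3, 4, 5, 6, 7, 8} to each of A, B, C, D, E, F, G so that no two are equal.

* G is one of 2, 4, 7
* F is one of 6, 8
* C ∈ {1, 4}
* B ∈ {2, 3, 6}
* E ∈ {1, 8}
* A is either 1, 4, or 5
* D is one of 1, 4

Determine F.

6

C and D between them cover only {1, 4} — a naked pair. Remove those values from A, E, G.
That leaves A = 5.
E's domain is down to {8}, so E = 8. So F can't be 8.
So F = 6.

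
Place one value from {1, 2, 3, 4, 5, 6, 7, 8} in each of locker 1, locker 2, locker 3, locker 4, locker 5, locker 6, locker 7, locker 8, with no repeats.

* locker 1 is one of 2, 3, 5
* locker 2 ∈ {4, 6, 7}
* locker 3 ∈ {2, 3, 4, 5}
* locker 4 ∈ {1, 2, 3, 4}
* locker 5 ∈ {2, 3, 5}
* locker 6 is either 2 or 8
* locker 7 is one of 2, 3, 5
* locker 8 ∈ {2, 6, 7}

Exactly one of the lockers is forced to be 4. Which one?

locker 3

The 8 variables draw from only 8 values {1, 2, 3, 4, 5, 6, 7, 8}, so each is used; only locker 4 can be 1, hence locker 4 = 1.
The 7 still-open variables together cover exactly {2, 3, 4, 5, 6, 7, 8} — 7 values for 7 variables — and 8 appears only in locker 6's list, so locker 6 = 8.
locker 1, locker 5, locker 7 share exactly the 3 values {2, 3, 5}; by pigeonhole those values go to them, so strike 2, 3, 5 from locker 3, locker 8.
So 4 goes to locker 3.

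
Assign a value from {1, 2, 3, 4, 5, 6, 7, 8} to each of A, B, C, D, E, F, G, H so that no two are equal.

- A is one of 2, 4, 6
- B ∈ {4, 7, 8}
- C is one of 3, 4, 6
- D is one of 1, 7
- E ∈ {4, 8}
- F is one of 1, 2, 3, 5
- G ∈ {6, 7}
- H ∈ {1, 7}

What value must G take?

Among the 8 variables, 5 fits only F (and all 8 values in {1, 2, 3, 4, 5, 6, 7, 8} must be used), so F = 5.
The 7 still-open variables together cover exactly {1, 2, 3, 4, 6, 7, 8} — 7 values for 7 variables — and 2 appears only in A's list, so A = 2.
The 6 still-open variables draw from only 6 values {1, 3, 4, 6, 7, 8}, so each is used; only C can be 3, hence C = 3.
Among the 5 still-open variables, 6 fits only G (and all 5 values in {1, 4, 6, 7, 8} must be used), so G = 6.

6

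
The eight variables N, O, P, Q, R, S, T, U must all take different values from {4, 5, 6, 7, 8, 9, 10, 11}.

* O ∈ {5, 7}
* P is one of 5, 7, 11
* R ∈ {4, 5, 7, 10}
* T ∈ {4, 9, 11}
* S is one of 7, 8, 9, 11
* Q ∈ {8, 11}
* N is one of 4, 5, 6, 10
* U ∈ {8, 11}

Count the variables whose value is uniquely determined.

The 8 variables draw from only 8 values {4, 5, 6, 7, 8, 9, 10, 11}, so each is used; only N can be 6, hence N = 6.
Among the 7 still-open variables, 10 fits only R (and all 7 values in {4, 5, 7, 8, 9, 10, 11} must be used), so R = 10.
Among the 6 still-open variables, 4 fits only T (and all 6 values in {4, 5, 7, 8, 9, 11} must be used), so T = 4.
Among the 5 still-open variables, 9 fits only S (and all 5 values in {5, 7, 8, 9, 11} must be used), so S = 9.
The 2 variables Q and U are confined to {8, 11}, which locks those values in; drop them from P.
Determined: N=6, R=10, S=9, T=4. The other variables each still have more than one consistent value. That makes 4.

4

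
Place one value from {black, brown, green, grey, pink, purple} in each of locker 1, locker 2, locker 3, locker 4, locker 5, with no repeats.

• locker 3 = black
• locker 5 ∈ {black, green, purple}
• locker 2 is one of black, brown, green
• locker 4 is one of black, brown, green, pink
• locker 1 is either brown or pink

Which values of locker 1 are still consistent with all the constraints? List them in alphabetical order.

brown, pink

locker 3's domain is down to {black}, so locker 3 = black. Strike black from locker 2, locker 4, locker 5.
The 4 still-open variables draw from only 4 values {brown, green, pink, purple}, so each is used; only locker 5 can be purple, hence locker 5 = purple.
No further eliminations apply; locker 1 can still be any of brown, pink.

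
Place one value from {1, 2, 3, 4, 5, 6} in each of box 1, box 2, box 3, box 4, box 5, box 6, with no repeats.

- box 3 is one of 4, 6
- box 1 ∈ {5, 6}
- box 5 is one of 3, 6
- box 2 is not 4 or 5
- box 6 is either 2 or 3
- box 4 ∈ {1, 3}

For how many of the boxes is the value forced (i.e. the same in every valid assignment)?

Among the 6 variables, 4 fits only box 3 (and all 6 values in {1, 2, 3, 4, 5, 6} must be used), so box 3 = 4.
The 5 still-open variables draw from only 5 values {1, 2, 3, 5, 6}, so each is used; only box 1 can be 5, hence box 1 = 5.
Determined: box 1=5, box 3=4. The other boxes each still have more than one consistent value. That makes 2.

2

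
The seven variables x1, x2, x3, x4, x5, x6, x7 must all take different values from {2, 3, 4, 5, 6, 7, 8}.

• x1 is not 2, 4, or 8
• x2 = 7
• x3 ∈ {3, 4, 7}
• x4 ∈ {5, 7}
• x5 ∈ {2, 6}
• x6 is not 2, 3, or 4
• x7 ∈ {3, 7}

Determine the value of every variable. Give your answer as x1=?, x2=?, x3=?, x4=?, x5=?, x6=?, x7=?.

x1=6, x2=7, x3=4, x4=5, x5=2, x6=8, x7=3

x2 must be 7 (only option left). So x1, x3, x4, x6, x7 can't be 7.
x4 must be 5 (only option left). Strike 5 from x1, x6.
x7 must be 3 (only option left). Strike 3 from x1, x3.
x1 must be 6 (only option left). Strike 6 from x5, x6.
x3 has just one choice, so x3 = 4.
That leaves x5 = 2.
x6 must be 8 (only option left).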